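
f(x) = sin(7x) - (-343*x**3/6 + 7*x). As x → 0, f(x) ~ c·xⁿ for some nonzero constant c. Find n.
5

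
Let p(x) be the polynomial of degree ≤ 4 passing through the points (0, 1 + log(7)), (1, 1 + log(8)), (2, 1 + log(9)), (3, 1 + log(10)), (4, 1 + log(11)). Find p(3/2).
1 + log(6*11**(3/128)*2**(1/4)*3**(13/32)*5**(27/32)*7**(123/128)/35)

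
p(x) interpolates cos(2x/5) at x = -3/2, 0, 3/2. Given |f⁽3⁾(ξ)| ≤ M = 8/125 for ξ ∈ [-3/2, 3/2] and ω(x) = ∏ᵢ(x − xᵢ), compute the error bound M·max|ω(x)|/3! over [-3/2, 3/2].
sqrt(3)/125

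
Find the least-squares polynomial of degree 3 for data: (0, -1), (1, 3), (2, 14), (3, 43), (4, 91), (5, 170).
-20/21 + (215/126)x + (67/84)x² + (41/36)x³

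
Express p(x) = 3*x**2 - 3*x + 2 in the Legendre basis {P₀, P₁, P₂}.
(3)P₀ + (-3)P₁ + (2)P₂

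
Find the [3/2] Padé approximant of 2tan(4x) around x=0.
(-128*x**3/15 + 8*x)/(1 - 32*x**2/5)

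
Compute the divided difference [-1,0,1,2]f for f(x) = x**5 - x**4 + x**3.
4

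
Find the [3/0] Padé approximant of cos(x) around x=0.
1 - x**2/2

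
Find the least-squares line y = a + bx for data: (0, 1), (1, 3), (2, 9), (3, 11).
a = 3/5, b = 18/5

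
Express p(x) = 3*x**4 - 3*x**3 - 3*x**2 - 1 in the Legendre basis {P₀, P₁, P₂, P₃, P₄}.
(-7/5)P₀ + (-9/5)P₁ + (-2/7)P₂ + (-6/5)P₃ + (24/35)P₄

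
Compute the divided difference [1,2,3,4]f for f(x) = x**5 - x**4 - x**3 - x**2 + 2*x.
54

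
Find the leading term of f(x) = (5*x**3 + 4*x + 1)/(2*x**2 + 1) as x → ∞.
5*x/2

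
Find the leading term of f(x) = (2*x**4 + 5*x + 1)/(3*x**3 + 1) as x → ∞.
2*x/3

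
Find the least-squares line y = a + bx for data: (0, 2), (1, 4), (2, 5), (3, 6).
a = 23/10, b = 13/10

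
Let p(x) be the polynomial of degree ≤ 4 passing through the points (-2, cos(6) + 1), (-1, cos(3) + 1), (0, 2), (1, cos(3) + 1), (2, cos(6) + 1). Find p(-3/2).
21*cos(3)/16 + 15*cos(6)/64 + 29/64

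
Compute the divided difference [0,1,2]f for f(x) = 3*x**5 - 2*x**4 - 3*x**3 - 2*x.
22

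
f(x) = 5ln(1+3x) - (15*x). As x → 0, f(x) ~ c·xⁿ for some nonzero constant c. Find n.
2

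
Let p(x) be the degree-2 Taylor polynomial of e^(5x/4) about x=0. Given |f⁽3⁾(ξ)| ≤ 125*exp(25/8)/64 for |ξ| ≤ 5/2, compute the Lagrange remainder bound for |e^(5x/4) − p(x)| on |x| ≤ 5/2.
15625*exp(25/8)/3072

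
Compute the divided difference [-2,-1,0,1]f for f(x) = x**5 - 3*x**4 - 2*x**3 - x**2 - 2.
9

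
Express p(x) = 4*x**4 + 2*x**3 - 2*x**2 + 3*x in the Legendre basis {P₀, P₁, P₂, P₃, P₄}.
(2/15)P₀ + (21/5)P₁ + (20/21)P₂ + (4/5)P₃ + (32/35)P₄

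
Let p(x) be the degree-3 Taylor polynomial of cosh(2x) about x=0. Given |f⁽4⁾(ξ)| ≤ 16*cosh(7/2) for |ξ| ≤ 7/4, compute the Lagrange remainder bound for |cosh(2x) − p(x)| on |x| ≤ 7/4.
2401*cosh(7/2)/384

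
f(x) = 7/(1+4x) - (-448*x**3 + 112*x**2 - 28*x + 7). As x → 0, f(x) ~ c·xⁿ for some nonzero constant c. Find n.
4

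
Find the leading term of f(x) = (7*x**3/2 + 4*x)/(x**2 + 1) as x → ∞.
7*x/2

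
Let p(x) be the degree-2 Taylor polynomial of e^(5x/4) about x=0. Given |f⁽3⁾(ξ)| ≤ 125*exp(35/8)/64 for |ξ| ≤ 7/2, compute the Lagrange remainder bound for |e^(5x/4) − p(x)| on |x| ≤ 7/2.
42875*exp(35/8)/3072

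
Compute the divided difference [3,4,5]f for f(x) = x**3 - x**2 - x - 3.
11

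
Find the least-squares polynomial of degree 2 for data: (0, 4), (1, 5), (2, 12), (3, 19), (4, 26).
116/35 + (83/35)x + (6/7)x²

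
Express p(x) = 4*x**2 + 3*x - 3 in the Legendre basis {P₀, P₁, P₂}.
(-5/3)P₀ + (3)P₁ + (8/3)P₂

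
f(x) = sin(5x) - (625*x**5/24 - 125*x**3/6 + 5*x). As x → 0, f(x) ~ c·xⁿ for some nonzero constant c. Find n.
7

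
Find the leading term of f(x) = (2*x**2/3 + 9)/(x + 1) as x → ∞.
2*x/3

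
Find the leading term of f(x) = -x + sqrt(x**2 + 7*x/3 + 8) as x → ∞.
7/6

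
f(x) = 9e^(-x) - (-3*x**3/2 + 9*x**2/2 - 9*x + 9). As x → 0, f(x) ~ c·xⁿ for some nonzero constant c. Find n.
4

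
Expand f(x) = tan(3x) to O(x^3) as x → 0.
3*x + O(x**3)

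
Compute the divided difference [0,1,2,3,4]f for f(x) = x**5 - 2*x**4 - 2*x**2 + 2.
8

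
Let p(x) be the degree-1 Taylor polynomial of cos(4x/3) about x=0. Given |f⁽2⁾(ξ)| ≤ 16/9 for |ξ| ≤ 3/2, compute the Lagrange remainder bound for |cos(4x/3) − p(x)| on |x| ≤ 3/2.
2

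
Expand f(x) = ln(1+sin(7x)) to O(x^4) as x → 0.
7*x - 49*x**2/2 + 343*x**3/6 + O(x**4)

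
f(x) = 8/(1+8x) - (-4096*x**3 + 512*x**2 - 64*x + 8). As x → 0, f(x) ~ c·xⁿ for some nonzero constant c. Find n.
4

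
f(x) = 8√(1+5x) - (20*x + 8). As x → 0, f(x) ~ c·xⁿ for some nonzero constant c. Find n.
2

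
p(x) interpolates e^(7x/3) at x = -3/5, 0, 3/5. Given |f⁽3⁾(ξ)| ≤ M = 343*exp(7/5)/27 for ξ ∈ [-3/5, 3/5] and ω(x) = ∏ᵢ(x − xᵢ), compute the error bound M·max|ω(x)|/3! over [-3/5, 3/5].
343*sqrt(3)*exp(7/5)/3375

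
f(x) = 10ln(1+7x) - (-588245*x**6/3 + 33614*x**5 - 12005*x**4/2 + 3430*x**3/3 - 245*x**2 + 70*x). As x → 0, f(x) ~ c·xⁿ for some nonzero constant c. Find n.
7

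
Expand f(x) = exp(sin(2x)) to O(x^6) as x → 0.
1 + 2*x + 2*x**2 - 2*x**4 - 32*x**5/15 + O(x**6)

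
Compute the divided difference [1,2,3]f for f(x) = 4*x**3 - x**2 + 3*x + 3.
23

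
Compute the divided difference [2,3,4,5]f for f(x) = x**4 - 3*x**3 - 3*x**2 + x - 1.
11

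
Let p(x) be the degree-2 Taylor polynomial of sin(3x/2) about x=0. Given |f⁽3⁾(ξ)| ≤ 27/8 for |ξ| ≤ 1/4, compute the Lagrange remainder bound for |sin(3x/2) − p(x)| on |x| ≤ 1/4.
9/1024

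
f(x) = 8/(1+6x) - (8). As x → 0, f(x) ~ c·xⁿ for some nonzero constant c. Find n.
1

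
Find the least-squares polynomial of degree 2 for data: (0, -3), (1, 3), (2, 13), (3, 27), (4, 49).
-93/35 + (88/35)x + (18/7)x²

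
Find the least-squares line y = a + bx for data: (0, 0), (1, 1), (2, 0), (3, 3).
a = -1/5, b = 4/5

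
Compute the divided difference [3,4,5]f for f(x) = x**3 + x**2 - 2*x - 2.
13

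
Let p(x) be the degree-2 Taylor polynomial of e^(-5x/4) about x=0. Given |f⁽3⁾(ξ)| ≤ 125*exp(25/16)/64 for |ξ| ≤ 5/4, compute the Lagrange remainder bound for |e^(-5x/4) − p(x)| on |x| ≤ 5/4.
15625*exp(25/16)/24576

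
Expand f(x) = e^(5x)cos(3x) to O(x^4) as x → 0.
1 + 5*x + 8*x**2 - 5*x**3/3 + O(x**4)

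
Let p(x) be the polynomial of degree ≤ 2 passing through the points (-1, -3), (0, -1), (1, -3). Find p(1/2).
-3/2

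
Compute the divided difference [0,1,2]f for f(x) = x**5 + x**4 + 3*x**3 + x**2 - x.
32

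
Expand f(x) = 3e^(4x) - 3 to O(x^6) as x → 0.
12*x + 24*x**2 + 32*x**3 + 32*x**4 + 128*x**5/5 + O(x**6)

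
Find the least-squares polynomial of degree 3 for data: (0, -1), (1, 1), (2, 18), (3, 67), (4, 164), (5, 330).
-47/42 + (305/252)x + (-145/84)x² + (53/18)x³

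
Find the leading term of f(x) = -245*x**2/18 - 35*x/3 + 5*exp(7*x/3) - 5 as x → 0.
1715*x**3/162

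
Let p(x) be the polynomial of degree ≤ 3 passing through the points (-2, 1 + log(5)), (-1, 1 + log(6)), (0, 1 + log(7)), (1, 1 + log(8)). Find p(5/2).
1 + log(1761205026816*2**(1/8)*3**(7/16)*5**(13/16)*7**(3/16)/1730160900125)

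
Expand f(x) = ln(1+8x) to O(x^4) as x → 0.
8*x - 32*x**2 + 512*x**3/3 + O(x**4)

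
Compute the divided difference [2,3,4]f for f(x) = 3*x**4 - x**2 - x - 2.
164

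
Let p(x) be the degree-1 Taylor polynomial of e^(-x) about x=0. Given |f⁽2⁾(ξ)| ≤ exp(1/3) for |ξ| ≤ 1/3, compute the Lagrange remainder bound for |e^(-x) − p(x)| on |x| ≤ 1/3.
exp(1/3)/18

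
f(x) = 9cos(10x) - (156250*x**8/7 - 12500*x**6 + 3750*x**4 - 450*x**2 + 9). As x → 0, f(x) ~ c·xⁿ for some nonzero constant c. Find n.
10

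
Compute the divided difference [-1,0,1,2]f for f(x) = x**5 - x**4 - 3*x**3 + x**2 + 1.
0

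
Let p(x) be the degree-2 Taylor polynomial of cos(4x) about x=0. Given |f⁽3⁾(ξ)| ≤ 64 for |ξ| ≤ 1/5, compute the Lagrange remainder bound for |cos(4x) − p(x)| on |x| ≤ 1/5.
32/375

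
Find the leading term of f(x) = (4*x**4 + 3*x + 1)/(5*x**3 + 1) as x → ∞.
4*x/5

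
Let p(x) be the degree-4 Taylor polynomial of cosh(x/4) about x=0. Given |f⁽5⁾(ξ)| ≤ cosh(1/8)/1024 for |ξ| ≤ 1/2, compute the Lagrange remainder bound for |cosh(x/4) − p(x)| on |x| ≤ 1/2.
cosh(1/8)/3932160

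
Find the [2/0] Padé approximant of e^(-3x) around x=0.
9*x**2/2 - 3*x + 1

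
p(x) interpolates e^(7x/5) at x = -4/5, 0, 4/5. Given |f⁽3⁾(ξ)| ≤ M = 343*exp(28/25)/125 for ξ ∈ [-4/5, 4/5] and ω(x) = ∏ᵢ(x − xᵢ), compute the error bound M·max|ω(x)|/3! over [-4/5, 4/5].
21952*sqrt(3)*exp(28/25)/421875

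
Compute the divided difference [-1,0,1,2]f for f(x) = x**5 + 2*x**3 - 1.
7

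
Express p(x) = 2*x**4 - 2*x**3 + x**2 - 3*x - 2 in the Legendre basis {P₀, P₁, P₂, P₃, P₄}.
(-19/15)P₀ + (-21/5)P₁ + (38/21)P₂ + (-4/5)P₃ + (16/35)P₄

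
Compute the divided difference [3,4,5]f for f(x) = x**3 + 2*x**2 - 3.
14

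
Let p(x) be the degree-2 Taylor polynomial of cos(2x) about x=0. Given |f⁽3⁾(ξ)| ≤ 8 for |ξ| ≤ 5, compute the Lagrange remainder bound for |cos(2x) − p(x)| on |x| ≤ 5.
500/3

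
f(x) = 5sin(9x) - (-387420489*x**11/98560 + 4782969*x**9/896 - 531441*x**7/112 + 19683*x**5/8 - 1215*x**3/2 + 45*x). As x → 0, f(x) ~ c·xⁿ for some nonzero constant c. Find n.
13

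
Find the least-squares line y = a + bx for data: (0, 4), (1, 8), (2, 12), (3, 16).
a = 4, b = 4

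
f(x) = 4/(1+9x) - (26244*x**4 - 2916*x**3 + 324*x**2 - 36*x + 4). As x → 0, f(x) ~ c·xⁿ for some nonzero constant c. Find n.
5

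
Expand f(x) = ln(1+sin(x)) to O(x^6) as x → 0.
x - x**2/2 + x**3/6 - x**4/12 + x**5/24 + O(x**6)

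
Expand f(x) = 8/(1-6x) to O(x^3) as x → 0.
8 + 48*x + 288*x**2 + O(x**3)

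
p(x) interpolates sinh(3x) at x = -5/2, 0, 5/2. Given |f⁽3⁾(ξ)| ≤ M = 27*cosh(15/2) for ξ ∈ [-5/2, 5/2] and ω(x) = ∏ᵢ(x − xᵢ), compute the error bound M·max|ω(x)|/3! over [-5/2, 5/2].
125*sqrt(3)*cosh(15/2)/8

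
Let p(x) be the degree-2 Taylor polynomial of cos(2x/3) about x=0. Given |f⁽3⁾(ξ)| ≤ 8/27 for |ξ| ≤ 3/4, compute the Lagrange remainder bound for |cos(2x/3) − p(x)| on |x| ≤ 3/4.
1/48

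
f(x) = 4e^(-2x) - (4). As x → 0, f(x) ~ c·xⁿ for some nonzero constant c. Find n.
1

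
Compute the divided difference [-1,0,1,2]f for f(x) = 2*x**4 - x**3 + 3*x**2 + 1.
3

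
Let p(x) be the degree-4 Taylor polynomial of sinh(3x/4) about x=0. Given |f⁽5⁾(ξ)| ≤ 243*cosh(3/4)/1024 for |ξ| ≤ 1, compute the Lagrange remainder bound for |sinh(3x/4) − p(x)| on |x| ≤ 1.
81*cosh(3/4)/40960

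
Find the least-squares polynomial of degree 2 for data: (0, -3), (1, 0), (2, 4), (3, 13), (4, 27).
-89/35 + (-29/70)x + (27/14)x²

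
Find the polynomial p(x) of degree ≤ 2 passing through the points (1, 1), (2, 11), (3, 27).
3*x**2 + x - 3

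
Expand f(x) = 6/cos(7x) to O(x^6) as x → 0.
6 + 147*x**2 + 12005*x**4/4 + O(x**6)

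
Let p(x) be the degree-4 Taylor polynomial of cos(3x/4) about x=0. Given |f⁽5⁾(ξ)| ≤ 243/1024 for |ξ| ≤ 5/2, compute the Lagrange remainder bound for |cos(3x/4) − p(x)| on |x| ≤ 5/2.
50625/262144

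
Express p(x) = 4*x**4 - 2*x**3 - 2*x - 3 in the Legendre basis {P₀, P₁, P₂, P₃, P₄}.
(-11/5)P₀ + (-16/5)P₁ + (16/7)P₂ + (-4/5)P₃ + (32/35)P₄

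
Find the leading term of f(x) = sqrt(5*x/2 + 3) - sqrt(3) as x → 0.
5*sqrt(3)*x/12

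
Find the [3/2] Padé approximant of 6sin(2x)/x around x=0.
(12 - 28*x**2/5)/(x**2/5 + 1)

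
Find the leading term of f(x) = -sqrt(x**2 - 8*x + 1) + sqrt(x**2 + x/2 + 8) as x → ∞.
17/4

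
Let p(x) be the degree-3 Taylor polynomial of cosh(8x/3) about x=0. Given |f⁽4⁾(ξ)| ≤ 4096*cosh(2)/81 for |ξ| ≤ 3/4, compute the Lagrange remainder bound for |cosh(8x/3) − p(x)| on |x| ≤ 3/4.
2*cosh(2)/3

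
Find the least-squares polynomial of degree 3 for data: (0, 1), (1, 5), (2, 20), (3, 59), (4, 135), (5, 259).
67/63 + (821/378)x + (-61/126)x² + (56/27)x³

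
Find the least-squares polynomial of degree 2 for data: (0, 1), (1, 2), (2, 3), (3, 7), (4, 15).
10/7 + (-109/70)x + (17/14)x²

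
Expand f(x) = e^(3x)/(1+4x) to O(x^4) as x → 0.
1 - x + 17*x**2/2 - 59*x**3/2 + O(x**4)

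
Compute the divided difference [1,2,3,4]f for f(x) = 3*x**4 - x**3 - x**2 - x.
29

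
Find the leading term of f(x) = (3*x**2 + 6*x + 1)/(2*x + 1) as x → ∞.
3*x/2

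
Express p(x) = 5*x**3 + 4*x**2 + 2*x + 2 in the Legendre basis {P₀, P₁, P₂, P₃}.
(10/3)P₀ + (5)P₁ + (8/3)P₂ + (2)P₃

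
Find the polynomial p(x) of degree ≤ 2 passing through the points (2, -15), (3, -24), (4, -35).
-x**2 - 4*x - 3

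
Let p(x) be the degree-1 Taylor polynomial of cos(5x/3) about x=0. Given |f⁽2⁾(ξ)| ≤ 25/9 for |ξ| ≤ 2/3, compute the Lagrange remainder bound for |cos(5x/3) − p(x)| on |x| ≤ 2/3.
50/81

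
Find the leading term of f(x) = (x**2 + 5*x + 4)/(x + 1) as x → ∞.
x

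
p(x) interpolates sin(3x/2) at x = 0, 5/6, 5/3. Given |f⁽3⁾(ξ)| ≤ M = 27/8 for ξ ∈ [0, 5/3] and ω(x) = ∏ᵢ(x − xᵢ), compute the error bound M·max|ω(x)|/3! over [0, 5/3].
125*sqrt(3)/1728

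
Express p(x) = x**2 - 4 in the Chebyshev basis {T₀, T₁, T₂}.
(-7/2)T₀ + (1/2)T₂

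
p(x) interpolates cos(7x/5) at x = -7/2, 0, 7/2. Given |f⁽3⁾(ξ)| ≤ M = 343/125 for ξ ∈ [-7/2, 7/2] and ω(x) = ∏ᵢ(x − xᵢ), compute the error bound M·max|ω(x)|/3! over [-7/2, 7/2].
117649*sqrt(3)/27000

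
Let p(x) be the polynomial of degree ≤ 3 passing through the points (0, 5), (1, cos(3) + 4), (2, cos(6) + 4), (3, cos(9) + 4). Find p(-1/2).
-5*cos(9)/16 + 21*cos(6)/16 - 35*cos(3)/16 + 99/16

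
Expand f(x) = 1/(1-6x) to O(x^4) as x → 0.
1 + 6*x + 36*x**2 + 216*x**3 + O(x**4)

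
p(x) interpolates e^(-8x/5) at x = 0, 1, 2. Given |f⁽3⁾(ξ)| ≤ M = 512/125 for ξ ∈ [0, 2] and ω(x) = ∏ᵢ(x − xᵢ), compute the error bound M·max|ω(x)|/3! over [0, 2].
512*sqrt(3)/3375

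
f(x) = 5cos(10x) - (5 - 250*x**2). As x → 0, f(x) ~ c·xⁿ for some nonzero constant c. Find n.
4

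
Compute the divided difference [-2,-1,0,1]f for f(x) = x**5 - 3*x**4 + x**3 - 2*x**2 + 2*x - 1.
12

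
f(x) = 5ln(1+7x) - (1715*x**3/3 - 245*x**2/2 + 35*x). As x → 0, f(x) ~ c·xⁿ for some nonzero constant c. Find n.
4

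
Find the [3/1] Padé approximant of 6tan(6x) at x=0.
432*x**3 + 36*x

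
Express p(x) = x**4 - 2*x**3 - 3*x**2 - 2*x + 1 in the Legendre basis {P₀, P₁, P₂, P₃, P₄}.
(1/5)P₀ + (-16/5)P₁ + (-10/7)P₂ + (-4/5)P₃ + (8/35)P₄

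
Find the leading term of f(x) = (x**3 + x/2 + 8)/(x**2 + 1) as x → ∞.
x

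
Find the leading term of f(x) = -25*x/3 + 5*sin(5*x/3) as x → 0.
-625*x**3/162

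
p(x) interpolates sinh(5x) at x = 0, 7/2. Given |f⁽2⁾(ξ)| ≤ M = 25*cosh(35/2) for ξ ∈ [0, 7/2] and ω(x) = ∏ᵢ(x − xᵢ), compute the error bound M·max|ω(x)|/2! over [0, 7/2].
1225*cosh(35/2)/32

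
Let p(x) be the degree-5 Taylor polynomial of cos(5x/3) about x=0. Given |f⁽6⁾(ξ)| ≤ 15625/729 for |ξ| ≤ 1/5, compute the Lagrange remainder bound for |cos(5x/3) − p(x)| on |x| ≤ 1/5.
1/524880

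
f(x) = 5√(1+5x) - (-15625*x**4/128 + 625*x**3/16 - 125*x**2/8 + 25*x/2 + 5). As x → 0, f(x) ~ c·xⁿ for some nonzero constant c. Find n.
5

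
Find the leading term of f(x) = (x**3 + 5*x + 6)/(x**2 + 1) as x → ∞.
x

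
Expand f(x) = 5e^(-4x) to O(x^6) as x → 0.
5 - 20*x + 40*x**2 - 160*x**3/3 + 160*x**4/3 - 128*x**5/3 + O(x**6)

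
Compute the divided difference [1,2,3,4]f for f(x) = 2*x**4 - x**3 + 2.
19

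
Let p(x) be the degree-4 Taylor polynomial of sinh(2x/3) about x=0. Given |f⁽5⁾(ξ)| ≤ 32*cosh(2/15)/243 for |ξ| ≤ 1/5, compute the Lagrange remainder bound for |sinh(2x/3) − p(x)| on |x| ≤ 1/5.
4*cosh(2/15)/11390625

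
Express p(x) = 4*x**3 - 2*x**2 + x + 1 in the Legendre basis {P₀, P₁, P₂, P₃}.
(1/3)P₀ + (17/5)P₁ + (-4/3)P₂ + (8/5)P₃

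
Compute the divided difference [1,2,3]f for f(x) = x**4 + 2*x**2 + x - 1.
27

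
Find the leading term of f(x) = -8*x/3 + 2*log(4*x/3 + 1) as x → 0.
-16*x**2/9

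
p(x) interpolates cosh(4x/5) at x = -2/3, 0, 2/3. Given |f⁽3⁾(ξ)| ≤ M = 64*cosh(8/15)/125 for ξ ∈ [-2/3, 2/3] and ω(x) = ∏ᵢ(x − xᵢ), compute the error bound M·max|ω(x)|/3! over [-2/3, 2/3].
512*sqrt(3)*cosh(8/15)/91125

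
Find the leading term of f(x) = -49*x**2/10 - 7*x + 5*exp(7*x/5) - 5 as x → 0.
343*x**3/150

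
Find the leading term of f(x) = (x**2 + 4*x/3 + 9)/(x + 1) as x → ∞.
x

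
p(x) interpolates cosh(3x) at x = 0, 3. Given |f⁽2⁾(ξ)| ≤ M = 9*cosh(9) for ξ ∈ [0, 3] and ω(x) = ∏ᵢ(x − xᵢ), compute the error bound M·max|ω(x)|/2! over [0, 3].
81*cosh(9)/8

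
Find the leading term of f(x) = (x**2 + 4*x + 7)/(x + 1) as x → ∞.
x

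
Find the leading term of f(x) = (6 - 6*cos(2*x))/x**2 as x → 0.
12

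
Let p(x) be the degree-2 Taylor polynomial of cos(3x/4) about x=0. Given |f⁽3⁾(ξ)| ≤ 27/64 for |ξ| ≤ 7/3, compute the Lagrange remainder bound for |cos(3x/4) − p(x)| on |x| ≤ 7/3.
343/384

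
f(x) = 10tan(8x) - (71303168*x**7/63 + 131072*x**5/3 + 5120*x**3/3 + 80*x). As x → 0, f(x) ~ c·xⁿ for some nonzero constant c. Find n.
9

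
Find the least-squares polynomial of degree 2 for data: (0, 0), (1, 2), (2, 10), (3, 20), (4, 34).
-2/7 + (41/35)x + (13/7)x²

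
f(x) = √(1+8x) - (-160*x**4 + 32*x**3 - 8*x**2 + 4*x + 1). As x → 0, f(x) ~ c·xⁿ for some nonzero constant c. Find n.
5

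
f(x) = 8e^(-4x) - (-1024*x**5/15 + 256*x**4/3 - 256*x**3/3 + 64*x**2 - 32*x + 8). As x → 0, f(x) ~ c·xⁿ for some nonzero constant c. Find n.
6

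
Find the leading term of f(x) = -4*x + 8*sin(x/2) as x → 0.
-x**3/6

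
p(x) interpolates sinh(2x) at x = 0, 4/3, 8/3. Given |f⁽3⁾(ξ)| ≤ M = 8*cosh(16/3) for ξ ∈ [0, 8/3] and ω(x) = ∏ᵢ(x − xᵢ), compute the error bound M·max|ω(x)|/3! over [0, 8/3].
512*sqrt(3)*cosh(16/3)/729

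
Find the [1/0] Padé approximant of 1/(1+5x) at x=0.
1 - 5*x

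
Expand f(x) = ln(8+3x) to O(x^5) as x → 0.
log(8) + 3*x/8 - 9*x**2/128 + 9*x**3/512 - 81*x**4/16384 + O(x**5)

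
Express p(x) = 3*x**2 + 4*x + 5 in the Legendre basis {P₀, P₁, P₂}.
(6)P₀ + (4)P₁ + (2)P₂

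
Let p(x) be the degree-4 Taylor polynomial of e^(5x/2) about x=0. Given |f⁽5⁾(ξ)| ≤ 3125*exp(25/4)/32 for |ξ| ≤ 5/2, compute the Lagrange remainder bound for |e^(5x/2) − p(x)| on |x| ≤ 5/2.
1953125*exp(25/4)/24576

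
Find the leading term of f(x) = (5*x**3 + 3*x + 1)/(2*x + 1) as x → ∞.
5*x**2/2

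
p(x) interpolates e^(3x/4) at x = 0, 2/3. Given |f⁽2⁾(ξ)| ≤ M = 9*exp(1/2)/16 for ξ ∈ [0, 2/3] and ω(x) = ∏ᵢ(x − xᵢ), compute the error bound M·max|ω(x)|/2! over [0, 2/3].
exp(1/2)/32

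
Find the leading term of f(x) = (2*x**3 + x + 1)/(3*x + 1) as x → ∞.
2*x**2/3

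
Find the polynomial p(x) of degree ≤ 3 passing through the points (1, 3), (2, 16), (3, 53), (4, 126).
2*x**3 - x + 2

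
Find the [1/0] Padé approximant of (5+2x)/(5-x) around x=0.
3*x/5 + 1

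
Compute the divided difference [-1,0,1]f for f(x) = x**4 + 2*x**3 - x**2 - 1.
0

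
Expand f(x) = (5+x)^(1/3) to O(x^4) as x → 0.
5**(1/3) + 5**(1/3)*x/15 - 5**(1/3)*x**2/225 + 5**(1/3)*x**3/2025 + O(x**4)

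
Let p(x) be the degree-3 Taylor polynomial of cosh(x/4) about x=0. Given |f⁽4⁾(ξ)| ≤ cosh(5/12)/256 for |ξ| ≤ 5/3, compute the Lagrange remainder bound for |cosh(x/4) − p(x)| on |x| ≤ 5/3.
625*cosh(5/12)/497664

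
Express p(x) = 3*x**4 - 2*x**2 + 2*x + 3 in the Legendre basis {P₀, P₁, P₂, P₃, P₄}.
(44/15)P₀ + (2)P₁ + (8/21)P₂ + (24/35)P₄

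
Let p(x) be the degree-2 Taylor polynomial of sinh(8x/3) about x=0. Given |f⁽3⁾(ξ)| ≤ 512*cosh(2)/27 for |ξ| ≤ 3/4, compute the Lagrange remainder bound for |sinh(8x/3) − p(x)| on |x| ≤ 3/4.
4*cosh(2)/3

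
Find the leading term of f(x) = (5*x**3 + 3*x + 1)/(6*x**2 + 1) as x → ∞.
5*x/6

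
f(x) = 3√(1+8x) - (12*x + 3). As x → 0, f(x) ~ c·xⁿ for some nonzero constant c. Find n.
2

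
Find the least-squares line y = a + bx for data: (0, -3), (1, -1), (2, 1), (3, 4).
a = -16/5, b = 23/10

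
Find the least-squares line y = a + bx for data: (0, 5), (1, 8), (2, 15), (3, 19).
a = 22/5, b = 49/10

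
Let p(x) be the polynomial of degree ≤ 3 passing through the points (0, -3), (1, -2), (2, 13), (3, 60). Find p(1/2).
-25/8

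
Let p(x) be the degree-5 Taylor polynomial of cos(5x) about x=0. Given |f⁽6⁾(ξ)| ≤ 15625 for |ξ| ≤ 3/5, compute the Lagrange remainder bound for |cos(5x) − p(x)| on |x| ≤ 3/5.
81/80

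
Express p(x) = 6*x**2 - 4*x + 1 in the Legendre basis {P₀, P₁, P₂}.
(3)P₀ + (-4)P₁ + (4)P₂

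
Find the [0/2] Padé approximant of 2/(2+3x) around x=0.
1/(3*x/2 + 1)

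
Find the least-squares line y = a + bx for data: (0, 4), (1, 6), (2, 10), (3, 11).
a = 4, b = 5/2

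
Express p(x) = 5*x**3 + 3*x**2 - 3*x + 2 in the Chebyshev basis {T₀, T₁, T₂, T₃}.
(7/2)T₀ + (3/4)T₁ + (3/2)T₂ + (5/4)T₃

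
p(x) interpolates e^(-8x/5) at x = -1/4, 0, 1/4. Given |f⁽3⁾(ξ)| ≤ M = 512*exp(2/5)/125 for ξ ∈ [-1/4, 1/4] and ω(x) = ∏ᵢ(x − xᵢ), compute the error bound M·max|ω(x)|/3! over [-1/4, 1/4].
8*sqrt(3)*exp(2/5)/3375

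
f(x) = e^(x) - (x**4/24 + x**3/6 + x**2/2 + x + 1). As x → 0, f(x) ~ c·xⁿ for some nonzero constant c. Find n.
5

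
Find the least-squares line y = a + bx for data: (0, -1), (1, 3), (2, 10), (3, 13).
a = -11/10, b = 49/10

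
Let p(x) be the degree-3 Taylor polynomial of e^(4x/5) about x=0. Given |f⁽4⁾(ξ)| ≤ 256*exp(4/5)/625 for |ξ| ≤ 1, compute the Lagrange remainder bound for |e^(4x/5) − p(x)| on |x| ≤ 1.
32*exp(4/5)/1875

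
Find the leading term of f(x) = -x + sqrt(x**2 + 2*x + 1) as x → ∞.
1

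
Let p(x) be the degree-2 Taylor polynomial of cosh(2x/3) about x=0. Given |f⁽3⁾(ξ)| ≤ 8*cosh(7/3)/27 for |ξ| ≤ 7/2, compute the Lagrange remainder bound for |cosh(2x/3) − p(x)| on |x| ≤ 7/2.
343*cosh(7/3)/162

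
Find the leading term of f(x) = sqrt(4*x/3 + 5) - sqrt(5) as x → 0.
2*sqrt(5)*x/15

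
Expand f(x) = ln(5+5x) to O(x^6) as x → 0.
log(5) + x - x**2/2 + x**3/3 - x**4/4 + x**5/5 + O(x**6)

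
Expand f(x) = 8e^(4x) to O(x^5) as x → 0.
8 + 32*x + 64*x**2 + 256*x**3/3 + 256*x**4/3 + O(x**5)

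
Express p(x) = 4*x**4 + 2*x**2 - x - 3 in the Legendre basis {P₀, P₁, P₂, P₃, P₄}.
(-23/15)P₀ - P₁ + (76/21)P₂ + (32/35)P₄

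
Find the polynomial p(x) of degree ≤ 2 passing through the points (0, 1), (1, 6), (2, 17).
3*x**2 + 2*x + 1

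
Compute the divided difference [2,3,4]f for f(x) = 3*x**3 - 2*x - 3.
27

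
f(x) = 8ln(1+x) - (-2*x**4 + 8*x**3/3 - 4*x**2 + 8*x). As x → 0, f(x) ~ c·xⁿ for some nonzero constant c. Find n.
5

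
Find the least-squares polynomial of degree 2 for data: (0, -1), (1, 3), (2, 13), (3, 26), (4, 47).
-32/35 + (93/70)x + (37/14)x²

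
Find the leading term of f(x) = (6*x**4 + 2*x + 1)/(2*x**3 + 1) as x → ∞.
3*x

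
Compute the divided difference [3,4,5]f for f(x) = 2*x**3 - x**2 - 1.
23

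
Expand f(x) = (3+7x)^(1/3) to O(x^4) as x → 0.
3**(1/3) + 7*3**(1/3)*x/9 - 49*3**(1/3)*x**2/81 + 1715*3**(1/3)*x**3/2187 + O(x**4)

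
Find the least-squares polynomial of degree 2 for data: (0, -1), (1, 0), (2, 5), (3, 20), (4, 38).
-32/35 + (-97/35)x + (22/7)x²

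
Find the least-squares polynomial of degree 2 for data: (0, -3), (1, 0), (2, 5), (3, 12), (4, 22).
-102/35 + (57/35)x + (8/7)x²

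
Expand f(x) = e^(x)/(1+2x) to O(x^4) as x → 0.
1 - x + 5*x**2/2 - 29*x**3/6 + O(x**4)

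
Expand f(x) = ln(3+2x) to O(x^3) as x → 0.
log(3) + 2*x/3 - 2*x**2/9 + O(x**3)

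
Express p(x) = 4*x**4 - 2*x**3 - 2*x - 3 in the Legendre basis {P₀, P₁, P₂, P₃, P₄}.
(-11/5)P₀ + (-16/5)P₁ + (16/7)P₂ + (-4/5)P₃ + (32/35)P₄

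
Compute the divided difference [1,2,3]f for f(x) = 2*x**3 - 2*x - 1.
12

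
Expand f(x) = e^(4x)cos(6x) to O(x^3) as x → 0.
1 + 4*x - 10*x**2 + O(x**3)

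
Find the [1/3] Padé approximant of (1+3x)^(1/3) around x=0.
(5*x/2 + 1)/(x**3/3 - x**2/2 + 3*x/2 + 1)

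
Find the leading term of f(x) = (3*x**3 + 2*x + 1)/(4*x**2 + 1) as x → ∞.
3*x/4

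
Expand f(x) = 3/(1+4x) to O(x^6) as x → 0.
3 - 12*x + 48*x**2 - 192*x**3 + 768*x**4 - 3072*x**5 + O(x**6)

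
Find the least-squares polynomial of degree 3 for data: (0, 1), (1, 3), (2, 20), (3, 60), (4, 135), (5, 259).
7/9 + (101/378)x + (46/63)x² + (103/54)x³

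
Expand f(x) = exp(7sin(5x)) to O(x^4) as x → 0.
1 + 35*x + 1225*x**2/2 + 7000*x**3 + O(x**4)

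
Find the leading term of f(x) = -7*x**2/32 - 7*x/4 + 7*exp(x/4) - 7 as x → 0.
7*x**3/384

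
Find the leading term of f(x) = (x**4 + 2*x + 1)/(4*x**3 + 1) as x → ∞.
x/4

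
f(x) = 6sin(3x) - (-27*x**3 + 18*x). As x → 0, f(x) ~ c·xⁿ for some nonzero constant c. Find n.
5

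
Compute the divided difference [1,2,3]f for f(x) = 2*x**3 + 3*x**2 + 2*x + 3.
15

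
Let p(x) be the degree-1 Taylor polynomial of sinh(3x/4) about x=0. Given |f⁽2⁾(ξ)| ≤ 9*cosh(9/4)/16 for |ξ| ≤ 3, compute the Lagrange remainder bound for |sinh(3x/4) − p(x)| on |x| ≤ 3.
81*cosh(9/4)/32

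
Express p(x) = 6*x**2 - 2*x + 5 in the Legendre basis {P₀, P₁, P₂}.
(7)P₀ + (-2)P₁ + (4)P₂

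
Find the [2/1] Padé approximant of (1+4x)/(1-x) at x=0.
(4*x + 1)/(1 - x)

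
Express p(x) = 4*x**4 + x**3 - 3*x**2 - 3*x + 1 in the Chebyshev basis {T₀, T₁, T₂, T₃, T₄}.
T₀ + (-9/4)T₁ + (1/2)T₂ + (1/4)T₃ + (1/2)T₄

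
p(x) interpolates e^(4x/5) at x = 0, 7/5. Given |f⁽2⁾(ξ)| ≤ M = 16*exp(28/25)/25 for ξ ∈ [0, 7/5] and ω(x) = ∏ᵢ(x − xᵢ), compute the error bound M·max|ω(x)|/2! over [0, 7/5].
98*exp(28/25)/625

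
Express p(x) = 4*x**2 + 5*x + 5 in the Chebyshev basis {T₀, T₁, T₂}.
(7)T₀ + (5)T₁ + (2)T₂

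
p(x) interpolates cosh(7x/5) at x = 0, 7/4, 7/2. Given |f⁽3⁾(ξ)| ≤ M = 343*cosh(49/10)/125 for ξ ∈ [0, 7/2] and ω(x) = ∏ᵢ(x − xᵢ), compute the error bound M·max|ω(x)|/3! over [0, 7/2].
117649*sqrt(3)*cosh(49/10)/216000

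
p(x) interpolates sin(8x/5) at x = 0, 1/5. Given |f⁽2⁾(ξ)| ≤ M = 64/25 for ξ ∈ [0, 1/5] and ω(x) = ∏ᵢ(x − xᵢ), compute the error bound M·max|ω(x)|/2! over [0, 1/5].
8/625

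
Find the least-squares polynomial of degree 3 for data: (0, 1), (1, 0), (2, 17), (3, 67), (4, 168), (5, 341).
11/14 + (-61/28)x + (-27/28)x² + (3)x³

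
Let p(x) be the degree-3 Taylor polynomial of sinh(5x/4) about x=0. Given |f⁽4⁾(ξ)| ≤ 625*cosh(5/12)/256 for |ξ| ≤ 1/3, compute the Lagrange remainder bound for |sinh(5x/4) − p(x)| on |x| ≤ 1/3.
625*cosh(5/12)/497664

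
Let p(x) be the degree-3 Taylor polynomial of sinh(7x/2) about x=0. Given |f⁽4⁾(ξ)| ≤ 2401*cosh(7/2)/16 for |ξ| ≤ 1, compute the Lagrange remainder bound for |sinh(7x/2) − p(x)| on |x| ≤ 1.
2401*cosh(7/2)/384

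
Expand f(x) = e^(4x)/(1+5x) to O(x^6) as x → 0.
1 - x + 13*x**2 - 163*x**3/3 + 847*x**4/3 - 21047*x**5/15 + O(x**6)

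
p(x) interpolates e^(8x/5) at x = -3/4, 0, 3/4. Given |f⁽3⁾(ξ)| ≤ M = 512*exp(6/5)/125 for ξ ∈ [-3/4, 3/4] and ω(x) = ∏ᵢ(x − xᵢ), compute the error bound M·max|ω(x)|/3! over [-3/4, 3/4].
8*sqrt(3)*exp(6/5)/125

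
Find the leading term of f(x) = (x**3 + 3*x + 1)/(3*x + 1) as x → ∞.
x**2/3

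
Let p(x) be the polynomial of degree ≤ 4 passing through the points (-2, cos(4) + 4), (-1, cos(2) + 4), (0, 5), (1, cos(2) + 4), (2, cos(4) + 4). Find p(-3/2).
21*cos(2)/16 + 15*cos(4)/64 + 221/64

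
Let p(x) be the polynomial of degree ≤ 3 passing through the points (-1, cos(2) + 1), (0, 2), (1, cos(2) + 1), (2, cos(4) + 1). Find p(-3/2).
7*cos(2)/2 - 19/16 - 5*cos(4)/16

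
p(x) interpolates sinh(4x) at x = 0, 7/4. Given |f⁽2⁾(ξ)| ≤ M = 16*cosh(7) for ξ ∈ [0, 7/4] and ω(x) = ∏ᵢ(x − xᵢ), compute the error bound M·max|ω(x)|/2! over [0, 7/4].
49*cosh(7)/8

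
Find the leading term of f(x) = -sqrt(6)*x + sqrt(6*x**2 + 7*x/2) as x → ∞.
7*sqrt(6)/24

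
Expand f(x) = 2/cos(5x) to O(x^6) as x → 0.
2 + 25*x**2 + 3125*x**4/12 + O(x**6)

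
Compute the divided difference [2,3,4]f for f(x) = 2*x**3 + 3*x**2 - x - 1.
21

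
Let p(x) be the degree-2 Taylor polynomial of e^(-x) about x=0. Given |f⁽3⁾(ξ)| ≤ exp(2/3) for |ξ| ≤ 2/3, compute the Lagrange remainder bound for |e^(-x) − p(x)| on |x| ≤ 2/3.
4*exp(2/3)/81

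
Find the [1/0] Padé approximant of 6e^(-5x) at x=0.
6 - 30*x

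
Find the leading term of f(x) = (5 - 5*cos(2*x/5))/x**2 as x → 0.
2/5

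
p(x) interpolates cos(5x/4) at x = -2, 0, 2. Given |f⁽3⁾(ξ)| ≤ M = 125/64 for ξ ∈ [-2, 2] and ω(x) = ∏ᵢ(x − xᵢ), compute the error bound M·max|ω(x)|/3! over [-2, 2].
125*sqrt(3)/216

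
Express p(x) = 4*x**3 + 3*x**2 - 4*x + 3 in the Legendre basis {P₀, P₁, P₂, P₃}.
(4)P₀ + (-8/5)P₁ + (2)P₂ + (8/5)P₃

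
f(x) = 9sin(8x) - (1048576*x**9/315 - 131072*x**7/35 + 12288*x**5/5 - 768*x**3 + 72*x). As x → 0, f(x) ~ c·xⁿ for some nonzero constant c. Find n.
11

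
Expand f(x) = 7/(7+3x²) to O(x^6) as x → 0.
1 - 3*x**2/7 + 9*x**4/49 + O(x**6)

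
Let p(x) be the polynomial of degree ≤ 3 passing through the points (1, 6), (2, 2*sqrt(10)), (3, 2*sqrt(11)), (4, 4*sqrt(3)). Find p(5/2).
-sqrt(3)/4 - 3/8 + 9*sqrt(10)/8 + 9*sqrt(11)/8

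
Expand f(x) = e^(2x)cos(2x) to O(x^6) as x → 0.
1 + 2*x - 8*x**3/3 - 8*x**4/3 - 16*x**5/15 + O(x**6)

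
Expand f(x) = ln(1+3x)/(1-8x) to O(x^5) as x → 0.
3*x + 39*x**2/2 + 165*x**3 + 5199*x**4/4 + O(x**5)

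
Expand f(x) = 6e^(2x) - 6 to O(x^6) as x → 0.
12*x + 12*x**2 + 8*x**3 + 4*x**4 + 8*x**5/5 + O(x**6)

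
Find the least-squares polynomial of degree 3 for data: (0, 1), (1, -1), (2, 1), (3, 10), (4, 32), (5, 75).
103/126 + (-55/108)x + (-215/126)x² + (103/108)x³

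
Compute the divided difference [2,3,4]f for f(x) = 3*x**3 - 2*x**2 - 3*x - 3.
25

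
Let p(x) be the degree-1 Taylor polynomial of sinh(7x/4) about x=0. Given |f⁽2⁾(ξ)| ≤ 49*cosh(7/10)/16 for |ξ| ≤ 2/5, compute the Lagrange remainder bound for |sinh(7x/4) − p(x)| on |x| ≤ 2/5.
49*cosh(7/10)/200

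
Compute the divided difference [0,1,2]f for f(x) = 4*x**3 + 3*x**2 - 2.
15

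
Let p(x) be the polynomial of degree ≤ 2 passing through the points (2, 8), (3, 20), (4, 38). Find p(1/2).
5/4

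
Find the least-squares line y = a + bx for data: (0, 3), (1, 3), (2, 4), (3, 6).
a = 5/2, b = 1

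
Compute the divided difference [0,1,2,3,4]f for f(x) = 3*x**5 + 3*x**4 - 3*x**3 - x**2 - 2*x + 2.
33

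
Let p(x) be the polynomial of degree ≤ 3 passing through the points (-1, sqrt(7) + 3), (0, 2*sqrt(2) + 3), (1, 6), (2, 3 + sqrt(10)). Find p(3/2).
-5*sqrt(2)/8 + sqrt(7)/16 + 5*sqrt(10)/16 + 93/16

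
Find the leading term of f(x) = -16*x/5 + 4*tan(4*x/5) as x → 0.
256*x**3/375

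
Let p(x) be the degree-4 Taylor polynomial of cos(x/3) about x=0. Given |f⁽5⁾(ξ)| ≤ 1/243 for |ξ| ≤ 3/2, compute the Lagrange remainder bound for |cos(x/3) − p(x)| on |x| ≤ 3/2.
1/3840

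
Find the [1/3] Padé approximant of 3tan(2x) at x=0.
6*x/(1 - 4*x**2/3)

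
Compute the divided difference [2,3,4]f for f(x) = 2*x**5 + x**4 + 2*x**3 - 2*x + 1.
643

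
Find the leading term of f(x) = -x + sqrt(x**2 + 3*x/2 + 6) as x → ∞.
3/4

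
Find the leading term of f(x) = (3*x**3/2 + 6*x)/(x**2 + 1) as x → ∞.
3*x/2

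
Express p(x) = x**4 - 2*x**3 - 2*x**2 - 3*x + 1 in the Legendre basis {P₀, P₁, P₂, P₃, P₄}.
(8/15)P₀ + (-21/5)P₁ + (-16/21)P₂ + (-4/5)P₃ + (8/35)P₄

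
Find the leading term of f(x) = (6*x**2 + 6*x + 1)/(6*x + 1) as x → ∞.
x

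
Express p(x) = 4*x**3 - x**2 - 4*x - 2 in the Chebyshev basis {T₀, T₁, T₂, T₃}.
(-5/2)T₀ - T₁ + (-1/2)T₂ + T₃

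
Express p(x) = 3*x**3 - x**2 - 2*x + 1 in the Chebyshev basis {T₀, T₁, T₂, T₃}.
(1/2)T₀ + (1/4)T₁ + (-1/2)T₂ + (3/4)T₃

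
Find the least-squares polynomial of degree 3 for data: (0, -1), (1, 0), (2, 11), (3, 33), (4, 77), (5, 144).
-68/63 + (-331/378)x + (13/9)x² + (49/54)x³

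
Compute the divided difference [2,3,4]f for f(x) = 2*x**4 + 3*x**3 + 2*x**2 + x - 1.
139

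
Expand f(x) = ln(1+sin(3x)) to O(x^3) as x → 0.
3*x - 9*x**2/2 + O(x**3)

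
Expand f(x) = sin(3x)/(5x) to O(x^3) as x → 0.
3/5 - 9*x**2/10 + O(x**3)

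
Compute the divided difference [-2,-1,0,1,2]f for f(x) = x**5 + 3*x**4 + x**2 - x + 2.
3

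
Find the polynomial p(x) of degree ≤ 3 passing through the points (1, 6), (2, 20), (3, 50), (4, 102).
x**3 + 2*x**2 + x + 2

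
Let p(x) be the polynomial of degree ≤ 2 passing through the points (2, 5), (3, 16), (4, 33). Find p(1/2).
-1/4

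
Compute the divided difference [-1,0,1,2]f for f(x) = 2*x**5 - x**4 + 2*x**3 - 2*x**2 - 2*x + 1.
10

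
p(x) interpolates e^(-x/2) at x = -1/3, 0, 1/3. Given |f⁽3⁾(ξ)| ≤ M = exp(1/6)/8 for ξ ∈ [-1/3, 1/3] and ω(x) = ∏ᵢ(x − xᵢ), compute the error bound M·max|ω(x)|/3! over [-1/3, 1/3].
sqrt(3)*exp(1/6)/5832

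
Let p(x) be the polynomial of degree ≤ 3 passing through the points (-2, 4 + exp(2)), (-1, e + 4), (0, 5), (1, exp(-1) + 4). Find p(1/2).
(5 + e*(-5*e + exp(2) + 79))*exp(-1)/16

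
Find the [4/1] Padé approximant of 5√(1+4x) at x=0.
(6*x**4 - 8*x**3 + 18*x**2 + 24*x + 5)/(14*x/5 + 1)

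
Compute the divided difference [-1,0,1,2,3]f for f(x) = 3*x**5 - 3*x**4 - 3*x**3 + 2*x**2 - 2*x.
12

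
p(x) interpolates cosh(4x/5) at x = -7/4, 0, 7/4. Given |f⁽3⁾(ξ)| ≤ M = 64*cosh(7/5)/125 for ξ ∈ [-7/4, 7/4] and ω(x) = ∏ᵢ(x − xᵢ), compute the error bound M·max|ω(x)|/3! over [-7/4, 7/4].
343*sqrt(3)*cosh(7/5)/3375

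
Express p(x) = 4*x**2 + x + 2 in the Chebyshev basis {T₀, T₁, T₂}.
(4)T₀ + T₁ + (2)T₂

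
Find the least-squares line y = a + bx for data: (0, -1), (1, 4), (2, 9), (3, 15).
a = -6/5, b = 53/10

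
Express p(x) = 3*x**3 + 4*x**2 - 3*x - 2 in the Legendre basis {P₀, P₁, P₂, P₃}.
(-2/3)P₀ + (-6/5)P₁ + (8/3)P₂ + (6/5)P₃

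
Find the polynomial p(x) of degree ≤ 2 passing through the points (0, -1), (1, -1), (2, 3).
2*x**2 - 2*x - 1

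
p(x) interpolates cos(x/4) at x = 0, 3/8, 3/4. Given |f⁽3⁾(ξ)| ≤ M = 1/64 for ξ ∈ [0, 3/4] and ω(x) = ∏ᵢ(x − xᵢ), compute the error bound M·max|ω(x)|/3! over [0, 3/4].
sqrt(3)/32768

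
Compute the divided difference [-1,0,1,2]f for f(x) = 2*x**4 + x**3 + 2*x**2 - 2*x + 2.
5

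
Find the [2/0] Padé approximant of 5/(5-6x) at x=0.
36*x**2/25 + 6*x/5 + 1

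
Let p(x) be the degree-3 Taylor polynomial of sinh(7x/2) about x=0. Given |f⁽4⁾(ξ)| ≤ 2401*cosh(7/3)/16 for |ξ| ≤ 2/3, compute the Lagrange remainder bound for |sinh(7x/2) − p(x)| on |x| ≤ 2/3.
2401*cosh(7/3)/1944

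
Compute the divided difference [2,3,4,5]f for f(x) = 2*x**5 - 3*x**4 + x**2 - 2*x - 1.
208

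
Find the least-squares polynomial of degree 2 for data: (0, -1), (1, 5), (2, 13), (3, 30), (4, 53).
-16/35 + (71/70)x + (43/14)x²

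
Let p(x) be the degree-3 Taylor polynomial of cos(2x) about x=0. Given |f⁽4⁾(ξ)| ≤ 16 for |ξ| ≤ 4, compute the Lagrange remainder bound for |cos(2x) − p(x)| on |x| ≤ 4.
512/3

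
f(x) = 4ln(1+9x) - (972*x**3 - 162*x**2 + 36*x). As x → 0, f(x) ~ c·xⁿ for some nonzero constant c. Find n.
4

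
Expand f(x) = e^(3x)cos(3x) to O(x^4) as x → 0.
1 + 3*x - 9*x**3 + O(x**4)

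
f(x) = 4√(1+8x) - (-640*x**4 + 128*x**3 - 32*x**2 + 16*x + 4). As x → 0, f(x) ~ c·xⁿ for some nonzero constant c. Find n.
5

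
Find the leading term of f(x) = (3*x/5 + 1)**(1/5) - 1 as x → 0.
3*x/25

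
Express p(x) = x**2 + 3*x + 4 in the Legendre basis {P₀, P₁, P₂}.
(13/3)P₀ + (3)P₁ + (2/3)P₂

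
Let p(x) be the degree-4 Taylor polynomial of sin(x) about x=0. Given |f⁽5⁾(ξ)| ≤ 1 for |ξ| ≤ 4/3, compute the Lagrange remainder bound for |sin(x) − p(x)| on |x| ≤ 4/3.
128/3645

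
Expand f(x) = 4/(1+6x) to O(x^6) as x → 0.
4 - 24*x + 144*x**2 - 864*x**3 + 5184*x**4 - 31104*x**5 + O(x**6)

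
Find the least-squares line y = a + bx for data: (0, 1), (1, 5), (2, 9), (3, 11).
a = 7/5, b = 17/5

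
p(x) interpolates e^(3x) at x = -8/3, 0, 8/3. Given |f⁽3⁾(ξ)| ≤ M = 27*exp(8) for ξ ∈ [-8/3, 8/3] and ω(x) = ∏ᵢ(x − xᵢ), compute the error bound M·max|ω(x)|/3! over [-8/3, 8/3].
512*sqrt(3)*exp(8)/27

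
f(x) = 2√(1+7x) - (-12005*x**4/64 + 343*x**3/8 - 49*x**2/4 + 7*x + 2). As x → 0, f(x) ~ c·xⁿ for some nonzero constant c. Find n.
5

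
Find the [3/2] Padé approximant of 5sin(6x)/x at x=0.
(30 - 126*x**2)/(9*x**2/5 + 1)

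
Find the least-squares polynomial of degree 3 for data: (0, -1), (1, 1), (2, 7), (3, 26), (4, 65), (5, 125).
-46/63 + (-11/54)x + (11/63)x² + (53/54)x³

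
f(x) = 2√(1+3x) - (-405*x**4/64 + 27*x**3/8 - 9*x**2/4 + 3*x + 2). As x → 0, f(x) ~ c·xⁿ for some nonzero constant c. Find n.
5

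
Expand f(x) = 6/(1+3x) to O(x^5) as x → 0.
6 - 18*x + 54*x**2 - 162*x**3 + 486*x**4 + O(x**5)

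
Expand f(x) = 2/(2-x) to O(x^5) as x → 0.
1 + x/2 + x**2/4 + x**3/8 + x**4/16 + O(x**5)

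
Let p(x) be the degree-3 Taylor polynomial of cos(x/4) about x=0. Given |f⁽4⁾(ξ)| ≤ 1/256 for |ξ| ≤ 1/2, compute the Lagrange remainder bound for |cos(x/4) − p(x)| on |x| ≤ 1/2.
1/98304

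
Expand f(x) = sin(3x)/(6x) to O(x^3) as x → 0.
1/2 - 3*x**2/4 + O(x**3)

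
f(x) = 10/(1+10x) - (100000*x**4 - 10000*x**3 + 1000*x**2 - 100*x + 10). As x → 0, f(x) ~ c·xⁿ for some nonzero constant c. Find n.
5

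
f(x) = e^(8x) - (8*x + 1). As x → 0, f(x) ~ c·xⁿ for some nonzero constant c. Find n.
2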